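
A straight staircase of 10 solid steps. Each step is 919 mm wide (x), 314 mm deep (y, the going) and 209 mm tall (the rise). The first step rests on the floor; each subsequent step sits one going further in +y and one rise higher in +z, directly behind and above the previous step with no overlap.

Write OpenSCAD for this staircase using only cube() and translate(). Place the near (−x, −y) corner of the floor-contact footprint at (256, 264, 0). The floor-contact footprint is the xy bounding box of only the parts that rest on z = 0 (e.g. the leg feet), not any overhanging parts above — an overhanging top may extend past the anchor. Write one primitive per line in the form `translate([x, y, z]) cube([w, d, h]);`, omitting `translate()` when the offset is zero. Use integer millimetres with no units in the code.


translate([256, 264, 0]) cube([919, 314, 209]);
translate([256, 578, 209]) cube([919, 314, 209]);
translate([256, 892, 418]) cube([919, 314, 209]);
translate([256, 1206, 627]) cube([919, 314, 209]);
translate([256, 1520, 836]) cube([919, 314, 209]);
translate([256, 1834, 1045]) cube([919, 314, 209]);
translate([256, 2148, 1254]) cube([919, 314, 209]);
translate([256, 2462, 1463]) cube([919, 314, 209]);
translate([256, 2776, 1672]) cube([919, 314, 209]);
translate([256, 3090, 1881]) cube([919, 314, 209]);


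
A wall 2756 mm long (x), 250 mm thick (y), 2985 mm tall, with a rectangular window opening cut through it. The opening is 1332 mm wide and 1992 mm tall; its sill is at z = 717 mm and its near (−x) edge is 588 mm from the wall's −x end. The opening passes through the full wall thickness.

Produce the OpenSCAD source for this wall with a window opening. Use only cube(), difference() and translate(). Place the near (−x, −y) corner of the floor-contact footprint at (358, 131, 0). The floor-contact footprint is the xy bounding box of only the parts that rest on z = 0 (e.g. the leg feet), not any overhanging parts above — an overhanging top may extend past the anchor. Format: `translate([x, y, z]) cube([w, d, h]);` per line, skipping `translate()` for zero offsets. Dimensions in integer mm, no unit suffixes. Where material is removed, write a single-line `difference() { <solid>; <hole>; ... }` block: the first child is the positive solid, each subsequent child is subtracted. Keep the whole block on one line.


difference() { translate([358, 131, 0]) cube([2756, 250, 2985]); translate([946, 131, 717]) cube([1332, 250, 1992]); }


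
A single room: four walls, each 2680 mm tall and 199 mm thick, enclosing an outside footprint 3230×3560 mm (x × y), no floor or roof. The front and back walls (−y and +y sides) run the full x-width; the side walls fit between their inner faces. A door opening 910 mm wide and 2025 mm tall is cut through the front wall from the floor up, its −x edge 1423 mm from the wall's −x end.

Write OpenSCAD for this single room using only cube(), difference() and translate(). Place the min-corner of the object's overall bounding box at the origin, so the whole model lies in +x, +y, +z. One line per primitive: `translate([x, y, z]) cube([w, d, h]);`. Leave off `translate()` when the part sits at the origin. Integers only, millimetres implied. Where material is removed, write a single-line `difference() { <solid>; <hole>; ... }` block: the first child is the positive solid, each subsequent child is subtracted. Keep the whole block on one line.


difference() { cube([3230, 199, 2680]); translate([1423, 0, 0]) cube([910, 199, 2025]); }
translate([0, 3361, 0]) cube([3230, 199, 2680]);
translate([0, 199, 0]) cube([199, 3162, 2680]);
translate([3031, 199, 0]) cube([199, 3162, 2680]);


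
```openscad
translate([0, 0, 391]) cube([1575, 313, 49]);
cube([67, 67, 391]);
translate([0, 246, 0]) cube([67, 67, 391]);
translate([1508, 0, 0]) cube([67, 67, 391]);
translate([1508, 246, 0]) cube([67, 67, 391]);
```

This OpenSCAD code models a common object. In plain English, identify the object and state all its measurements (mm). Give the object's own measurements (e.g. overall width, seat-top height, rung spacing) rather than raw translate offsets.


A long wooden bench with a 1575 mm (x) × 313 mm (y) seat, 49 mm thick, its top surface 440 mm above the floor. Four 67 mm square legs at the seat corners, flush with the edges, run from z = 0 to the seat underside.


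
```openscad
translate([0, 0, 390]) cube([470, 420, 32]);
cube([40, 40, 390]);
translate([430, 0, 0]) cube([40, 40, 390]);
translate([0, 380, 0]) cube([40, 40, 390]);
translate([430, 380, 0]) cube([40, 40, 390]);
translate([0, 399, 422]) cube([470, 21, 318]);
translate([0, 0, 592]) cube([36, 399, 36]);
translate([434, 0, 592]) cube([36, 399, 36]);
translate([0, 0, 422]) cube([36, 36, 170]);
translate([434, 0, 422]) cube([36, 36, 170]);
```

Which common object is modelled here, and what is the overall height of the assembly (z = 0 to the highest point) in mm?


A chair. The overall height is 740 mm.

A slab on four corner posts with a tall panel at the back — a chair. The seat slab sits at z = 390 with thickness 32, and the 318 mm backrest starts at the seat top, so the overall height is 390 + 32 + 318 = 740 mm.


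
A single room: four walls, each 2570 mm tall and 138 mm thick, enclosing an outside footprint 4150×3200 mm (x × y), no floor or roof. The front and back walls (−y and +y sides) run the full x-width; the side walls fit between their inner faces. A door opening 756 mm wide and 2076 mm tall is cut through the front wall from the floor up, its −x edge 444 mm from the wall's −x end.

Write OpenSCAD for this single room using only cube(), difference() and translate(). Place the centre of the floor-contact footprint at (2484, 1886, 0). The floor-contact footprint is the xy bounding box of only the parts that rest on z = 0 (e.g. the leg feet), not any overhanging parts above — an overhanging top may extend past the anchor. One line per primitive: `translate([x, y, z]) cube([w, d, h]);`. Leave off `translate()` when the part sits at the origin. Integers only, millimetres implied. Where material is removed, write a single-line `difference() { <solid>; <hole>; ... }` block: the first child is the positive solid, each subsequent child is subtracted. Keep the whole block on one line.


difference() { translate([409, 286, 0]) cube([4150, 138, 2570]); translate([853, 286, 0]) cube([756, 138, 2076]); }
translate([409, 3348, 0]) cube([4150, 138, 2570]);
translate([409, 424, 0]) cube([138, 2924, 2570]);
translate([4421, 424, 0]) cube([138, 2924, 2570]);


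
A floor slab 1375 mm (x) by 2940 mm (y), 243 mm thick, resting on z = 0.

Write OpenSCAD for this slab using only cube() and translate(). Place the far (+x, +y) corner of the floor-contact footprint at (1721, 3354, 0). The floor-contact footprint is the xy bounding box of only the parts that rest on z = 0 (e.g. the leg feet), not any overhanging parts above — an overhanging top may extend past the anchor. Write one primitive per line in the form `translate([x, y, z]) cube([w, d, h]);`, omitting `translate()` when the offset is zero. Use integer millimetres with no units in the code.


translate([346, 414, 0]) cube([1375, 2940, 243]);


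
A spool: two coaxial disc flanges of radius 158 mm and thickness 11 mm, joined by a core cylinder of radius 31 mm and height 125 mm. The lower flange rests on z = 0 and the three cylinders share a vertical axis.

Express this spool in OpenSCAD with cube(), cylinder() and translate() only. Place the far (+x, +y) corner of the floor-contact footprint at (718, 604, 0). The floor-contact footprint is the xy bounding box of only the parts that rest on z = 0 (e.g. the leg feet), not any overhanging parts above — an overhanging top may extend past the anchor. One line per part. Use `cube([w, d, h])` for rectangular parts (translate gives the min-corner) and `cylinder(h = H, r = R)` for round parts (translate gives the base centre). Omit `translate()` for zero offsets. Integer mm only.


translate([560, 446, 0]) cylinder(h = 11, r = 158);
translate([560, 446, 11]) cylinder(h = 125, r = 31);
translate([560, 446, 136]) cylinder(h = 11, r = 158);


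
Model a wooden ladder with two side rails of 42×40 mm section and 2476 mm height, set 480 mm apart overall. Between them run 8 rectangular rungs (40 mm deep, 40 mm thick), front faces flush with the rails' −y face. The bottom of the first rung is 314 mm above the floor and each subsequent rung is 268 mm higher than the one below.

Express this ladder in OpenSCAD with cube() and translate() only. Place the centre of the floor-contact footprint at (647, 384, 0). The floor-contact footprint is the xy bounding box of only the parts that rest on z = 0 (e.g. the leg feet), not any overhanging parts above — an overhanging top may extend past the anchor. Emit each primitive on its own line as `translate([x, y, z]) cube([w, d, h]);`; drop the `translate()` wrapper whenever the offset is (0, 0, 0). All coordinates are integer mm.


translate([407, 364, 0]) cube([42, 40, 2476]);
translate([845, 364, 0]) cube([42, 40, 2476]);
translate([449, 364, 314]) cube([396, 40, 40]);
translate([449, 364, 582]) cube([396, 40, 40]);
translate([449, 364, 850]) cube([396, 40, 40]);
translate([449, 364, 1118]) cube([396, 40, 40]);
translate([449, 364, 1386]) cube([396, 40, 40]);
translate([449, 364, 1654]) cube([396, 40, 40]);
translate([449, 364, 1922]) cube([396, 40, 40]);
translate([449, 364, 2190]) cube([396, 40, 40]);


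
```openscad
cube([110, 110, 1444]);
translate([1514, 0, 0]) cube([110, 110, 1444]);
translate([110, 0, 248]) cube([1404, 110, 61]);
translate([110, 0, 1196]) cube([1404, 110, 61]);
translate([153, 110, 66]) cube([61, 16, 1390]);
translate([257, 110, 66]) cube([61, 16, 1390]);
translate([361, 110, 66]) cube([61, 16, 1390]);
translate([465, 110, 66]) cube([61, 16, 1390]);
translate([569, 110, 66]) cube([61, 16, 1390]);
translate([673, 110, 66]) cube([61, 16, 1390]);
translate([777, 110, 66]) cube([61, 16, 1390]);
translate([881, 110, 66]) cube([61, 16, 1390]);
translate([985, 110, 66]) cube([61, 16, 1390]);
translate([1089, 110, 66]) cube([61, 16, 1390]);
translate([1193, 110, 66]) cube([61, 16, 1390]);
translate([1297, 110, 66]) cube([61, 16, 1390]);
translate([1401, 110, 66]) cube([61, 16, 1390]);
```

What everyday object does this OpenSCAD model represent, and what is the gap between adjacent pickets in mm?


A fence section. The picket gap is 43 mm.

Two posts, two rails, 13 pickets — a fence section. Span 1404 mm holds 13 pickets of 61 mm with 14 equal gaps: ⌊(1404 − 13·61) / 14⌋ = 43 mm.


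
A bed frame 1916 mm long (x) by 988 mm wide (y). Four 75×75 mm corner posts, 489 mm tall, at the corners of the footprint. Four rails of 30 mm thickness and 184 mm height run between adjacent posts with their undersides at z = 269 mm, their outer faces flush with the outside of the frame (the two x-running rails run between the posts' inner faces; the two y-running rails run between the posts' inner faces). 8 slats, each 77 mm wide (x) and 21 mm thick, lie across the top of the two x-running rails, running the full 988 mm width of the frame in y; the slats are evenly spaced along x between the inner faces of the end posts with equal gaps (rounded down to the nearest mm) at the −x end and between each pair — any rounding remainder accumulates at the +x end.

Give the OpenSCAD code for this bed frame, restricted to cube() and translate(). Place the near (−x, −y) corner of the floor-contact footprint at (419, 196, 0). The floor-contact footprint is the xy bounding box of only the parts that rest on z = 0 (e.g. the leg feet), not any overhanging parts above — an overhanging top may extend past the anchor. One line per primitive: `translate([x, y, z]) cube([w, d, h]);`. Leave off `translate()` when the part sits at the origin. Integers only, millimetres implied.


// slat z = rail_z + rail_h = 269 + 184 = 453
// slat gap = ⌊(1766 − 8·77) / 9⌋ = 127
translate([419, 196, 0]) cube([75, 75, 489]);
translate([419, 1109, 0]) cube([75, 75, 489]);
translate([2260, 196, 0]) cube([75, 75, 489]);
translate([2260, 1109, 0]) cube([75, 75, 489]);
translate([494, 196, 269]) cube([1766, 30, 184]);
translate([494, 1154, 269]) cube([1766, 30, 184]);
translate([419, 271, 269]) cube([30, 838, 184]);
translate([2305, 271, 269]) cube([30, 838, 184]);
translate([621, 196, 453]) cube([77, 988, 21]);
translate([825, 196, 453]) cube([77, 988, 21]);
translate([1029, 196, 453]) cube([77, 988, 21]);
translate([1233, 196, 453]) cube([77, 988, 21]);
translate([1437, 196, 453]) cube([77, 988, 21]);
translate([1641, 196, 453]) cube([77, 988, 21]);
translate([1845, 196, 453]) cube([77, 988, 21]);
translate([2049, 196, 453]) cube([77, 988, 21]);


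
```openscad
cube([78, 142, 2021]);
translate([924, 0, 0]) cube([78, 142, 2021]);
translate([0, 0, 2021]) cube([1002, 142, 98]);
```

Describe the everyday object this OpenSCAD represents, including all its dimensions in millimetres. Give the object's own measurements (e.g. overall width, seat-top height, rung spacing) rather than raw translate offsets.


A door frame. The clear opening is 846 mm wide and 2021 mm high. Two 78 mm wide jambs, 142 mm deep, stand either side of the opening from the floor to the top of the opening. A 98 mm thick head sits across the top of both jambs, spanning the full outside width of the frame.


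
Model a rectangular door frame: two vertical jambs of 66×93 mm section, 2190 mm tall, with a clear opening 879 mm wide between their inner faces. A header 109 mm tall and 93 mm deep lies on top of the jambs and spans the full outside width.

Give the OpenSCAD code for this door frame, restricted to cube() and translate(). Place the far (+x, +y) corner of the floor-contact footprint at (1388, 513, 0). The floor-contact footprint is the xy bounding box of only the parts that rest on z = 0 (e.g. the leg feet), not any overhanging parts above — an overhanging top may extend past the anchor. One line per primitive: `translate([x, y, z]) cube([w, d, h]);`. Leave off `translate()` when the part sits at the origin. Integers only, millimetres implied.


translate([377, 420, 0]) cube([66, 93, 2190]);
translate([1322, 420, 0]) cube([66, 93, 2190]);
translate([377, 420, 2190]) cube([1011, 93, 109]);


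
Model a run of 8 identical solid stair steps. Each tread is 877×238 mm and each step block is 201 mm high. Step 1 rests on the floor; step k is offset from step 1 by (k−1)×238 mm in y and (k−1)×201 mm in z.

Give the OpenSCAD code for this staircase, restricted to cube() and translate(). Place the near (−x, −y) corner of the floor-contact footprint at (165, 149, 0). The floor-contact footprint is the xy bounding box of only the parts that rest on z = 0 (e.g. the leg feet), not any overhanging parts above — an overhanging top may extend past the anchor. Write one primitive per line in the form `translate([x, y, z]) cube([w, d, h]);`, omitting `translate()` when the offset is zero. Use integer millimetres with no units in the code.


translate([165, 149, 0]) cube([877, 238, 201]);
translate([165, 387, 201]) cube([877, 238, 201]);
translate([165, 625, 402]) cube([877, 238, 201]);
translate([165, 863, 603]) cube([877, 238, 201]);
translate([165, 1101, 804]) cube([877, 238, 201]);
translate([165, 1339, 1005]) cube([877, 238, 201]);
translate([165, 1577, 1206]) cube([877, 238, 201]);
translate([165, 1815, 1407]) cube([877, 238, 201]);


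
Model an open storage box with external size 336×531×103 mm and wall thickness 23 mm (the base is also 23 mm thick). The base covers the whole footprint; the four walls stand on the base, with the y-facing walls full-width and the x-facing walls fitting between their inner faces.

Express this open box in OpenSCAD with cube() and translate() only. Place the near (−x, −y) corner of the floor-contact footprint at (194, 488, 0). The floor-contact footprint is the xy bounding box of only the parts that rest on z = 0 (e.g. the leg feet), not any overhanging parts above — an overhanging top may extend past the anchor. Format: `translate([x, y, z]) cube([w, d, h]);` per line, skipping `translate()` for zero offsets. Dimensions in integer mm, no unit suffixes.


translate([194, 488, 0]) cube([336, 531, 23]);
translate([194, 488, 23]) cube([336, 23, 80]);
translate([194, 996, 23]) cube([336, 23, 80]);
translate([194, 511, 23]) cube([23, 485, 80]);
translate([507, 511, 23]) cube([23, 485, 80]);


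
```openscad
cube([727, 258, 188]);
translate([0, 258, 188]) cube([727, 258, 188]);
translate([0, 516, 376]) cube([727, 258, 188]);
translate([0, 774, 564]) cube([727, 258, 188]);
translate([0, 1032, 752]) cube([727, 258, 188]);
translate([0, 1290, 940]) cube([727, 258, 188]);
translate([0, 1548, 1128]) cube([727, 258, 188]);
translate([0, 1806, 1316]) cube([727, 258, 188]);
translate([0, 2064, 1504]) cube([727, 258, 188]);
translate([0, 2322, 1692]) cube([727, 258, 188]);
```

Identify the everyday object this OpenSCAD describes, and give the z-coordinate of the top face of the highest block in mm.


A staircase. The total rise is 1880 mm.

10 identical blocks, each offset up and back from the previous — a staircase. Each step is 188 mm tall and there are 10 of them, so the total rise is 10 × 188 = 1880 mm.


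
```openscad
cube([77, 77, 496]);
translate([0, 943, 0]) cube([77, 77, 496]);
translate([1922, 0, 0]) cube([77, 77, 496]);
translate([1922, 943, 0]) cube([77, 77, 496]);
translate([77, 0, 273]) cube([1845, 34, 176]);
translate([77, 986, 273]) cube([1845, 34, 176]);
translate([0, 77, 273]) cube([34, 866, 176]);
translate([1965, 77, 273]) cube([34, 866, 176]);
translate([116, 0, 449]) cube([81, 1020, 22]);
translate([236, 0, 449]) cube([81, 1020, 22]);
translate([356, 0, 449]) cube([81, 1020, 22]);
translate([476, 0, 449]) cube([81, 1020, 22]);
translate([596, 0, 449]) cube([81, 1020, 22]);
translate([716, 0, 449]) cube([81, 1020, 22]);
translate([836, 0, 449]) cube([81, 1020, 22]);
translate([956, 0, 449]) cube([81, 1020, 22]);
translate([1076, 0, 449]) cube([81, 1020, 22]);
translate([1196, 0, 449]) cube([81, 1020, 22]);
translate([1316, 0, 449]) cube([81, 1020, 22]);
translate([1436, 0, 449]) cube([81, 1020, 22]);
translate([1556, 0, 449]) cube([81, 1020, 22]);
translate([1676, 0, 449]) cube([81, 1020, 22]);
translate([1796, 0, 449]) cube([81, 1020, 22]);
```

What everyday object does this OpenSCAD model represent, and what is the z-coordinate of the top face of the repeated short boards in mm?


A bed frame. The slat-top height is 471 mm.

Four posts, four rails, and a row of slats — a bed frame. Slats sit on the rails at z = 273 + 176 = 449; with slat thickness 22, the top is 471 mm.


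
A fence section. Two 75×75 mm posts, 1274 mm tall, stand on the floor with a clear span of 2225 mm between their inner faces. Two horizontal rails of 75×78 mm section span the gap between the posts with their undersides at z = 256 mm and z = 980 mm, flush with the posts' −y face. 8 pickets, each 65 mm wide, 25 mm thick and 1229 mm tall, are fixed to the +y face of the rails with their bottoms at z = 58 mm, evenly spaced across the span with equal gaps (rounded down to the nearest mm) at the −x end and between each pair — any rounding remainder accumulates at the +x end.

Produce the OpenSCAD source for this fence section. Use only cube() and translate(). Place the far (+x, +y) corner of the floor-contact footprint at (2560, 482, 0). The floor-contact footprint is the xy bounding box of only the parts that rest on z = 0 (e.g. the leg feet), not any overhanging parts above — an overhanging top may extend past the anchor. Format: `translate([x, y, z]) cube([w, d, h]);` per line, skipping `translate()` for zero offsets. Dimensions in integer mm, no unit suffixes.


translate([185, 407, 0]) cube([75, 75, 1274]);
translate([2485, 407, 0]) cube([75, 75, 1274]);
translate([260, 407, 256]) cube([2225, 75, 78]);
translate([260, 407, 980]) cube([2225, 75, 78]);
translate([449, 482, 58]) cube([65, 25, 1229]);
translate([703, 482, 58]) cube([65, 25, 1229]);
translate([957, 482, 58]) cube([65, 25, 1229]);
translate([1211, 482, 58]) cube([65, 25, 1229]);
translate([1465, 482, 58]) cube([65, 25, 1229]);
translate([1719, 482, 58]) cube([65, 25, 1229]);
translate([1973, 482, 58]) cube([65, 25, 1229]);
translate([2227, 482, 58]) cube([65, 25, 1229]);


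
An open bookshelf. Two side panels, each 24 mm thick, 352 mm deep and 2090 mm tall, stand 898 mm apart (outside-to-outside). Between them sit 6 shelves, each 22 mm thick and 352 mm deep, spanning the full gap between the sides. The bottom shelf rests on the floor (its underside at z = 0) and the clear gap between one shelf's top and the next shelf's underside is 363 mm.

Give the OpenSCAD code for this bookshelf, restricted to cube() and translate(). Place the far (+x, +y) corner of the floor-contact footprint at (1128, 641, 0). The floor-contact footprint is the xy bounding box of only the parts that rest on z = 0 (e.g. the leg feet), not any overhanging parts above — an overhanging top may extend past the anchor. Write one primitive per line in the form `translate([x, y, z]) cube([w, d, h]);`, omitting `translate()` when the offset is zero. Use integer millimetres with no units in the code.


translate([230, 289, 0]) cube([24, 352, 2090]);
translate([1104, 289, 0]) cube([24, 352, 2090]);
translate([254, 289, 0]) cube([850, 352, 22]);
translate([254, 289, 385]) cube([850, 352, 22]);
translate([254, 289, 770]) cube([850, 352, 22]);
translate([254, 289, 1155]) cube([850, 352, 22]);
translate([254, 289, 1540]) cube([850, 352, 22]);
translate([254, 289, 1925]) cube([850, 352, 22]);


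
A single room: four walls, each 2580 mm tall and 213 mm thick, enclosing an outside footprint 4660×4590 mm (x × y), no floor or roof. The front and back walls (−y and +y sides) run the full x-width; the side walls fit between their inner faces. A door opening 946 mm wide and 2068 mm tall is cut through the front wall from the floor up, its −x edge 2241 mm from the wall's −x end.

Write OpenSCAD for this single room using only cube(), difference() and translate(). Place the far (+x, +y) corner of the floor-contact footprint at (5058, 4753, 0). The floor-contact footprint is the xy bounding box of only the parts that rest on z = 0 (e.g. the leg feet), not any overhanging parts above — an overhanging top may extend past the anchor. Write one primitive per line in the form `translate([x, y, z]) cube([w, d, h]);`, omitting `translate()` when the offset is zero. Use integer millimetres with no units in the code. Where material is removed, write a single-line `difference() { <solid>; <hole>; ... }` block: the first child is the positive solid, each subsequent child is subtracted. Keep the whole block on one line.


difference() { translate([398, 163, 0]) cube([4660, 213, 2580]); translate([2639, 163, 0]) cube([946, 213, 2068]); }
translate([398, 4540, 0]) cube([4660, 213, 2580]);
translate([398, 376, 0]) cube([213, 4164, 2580]);
translate([4845, 376, 0]) cube([213, 4164, 2580]);


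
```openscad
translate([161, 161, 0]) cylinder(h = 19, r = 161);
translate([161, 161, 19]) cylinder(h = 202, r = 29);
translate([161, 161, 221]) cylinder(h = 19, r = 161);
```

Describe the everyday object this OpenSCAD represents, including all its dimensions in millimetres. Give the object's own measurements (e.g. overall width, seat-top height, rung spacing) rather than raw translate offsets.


A spool: two coaxial disc flanges of radius 161 mm and thickness 19 mm, joined by a core cylinder of radius 29 mm and height 202 mm. The lower flange rests on z = 0 and the three cylinders share a vertical axis.


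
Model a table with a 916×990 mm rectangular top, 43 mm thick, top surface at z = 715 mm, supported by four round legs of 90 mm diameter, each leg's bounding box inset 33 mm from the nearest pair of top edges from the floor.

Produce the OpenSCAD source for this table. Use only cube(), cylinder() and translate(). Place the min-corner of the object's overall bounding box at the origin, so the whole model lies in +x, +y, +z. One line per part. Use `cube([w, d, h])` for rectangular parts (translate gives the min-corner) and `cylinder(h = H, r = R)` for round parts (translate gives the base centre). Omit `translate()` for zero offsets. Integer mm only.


// leg_h = 715 - 43 = 672
translate([0, 0, 672]) cube([916, 990, 43]);
translate([78, 78, 0]) cylinder(h = 672, r = 45);
translate([838, 78, 0]) cylinder(h = 672, r = 45);
translate([78, 912, 0]) cylinder(h = 672, r = 45);
translate([838, 912, 0]) cylinder(h = 672, r = 45);


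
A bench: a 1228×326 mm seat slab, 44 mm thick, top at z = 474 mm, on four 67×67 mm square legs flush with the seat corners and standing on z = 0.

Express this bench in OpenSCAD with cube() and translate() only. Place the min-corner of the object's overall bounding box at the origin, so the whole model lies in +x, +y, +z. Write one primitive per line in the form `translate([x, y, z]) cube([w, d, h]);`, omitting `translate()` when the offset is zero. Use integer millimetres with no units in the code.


translate([0, 0, 430]) cube([1228, 326, 44]);
cube([67, 67, 430]);
translate([0, 259, 0]) cube([67, 67, 430]);
translate([1161, 0, 0]) cube([67, 67, 430]);
translate([1161, 259, 0]) cube([67, 67, 430]);


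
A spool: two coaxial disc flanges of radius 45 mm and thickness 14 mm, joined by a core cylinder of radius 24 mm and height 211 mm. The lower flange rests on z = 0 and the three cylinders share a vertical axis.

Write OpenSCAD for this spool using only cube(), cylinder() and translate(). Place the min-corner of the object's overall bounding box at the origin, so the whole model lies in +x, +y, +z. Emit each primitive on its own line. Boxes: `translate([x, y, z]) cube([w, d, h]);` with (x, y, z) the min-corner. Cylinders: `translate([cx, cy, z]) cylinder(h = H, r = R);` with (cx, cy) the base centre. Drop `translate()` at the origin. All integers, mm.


translate([45, 45, 0]) cylinder(h = 14, r = 45);
translate([45, 45, 14]) cylinder(h = 211, r = 24);
translate([45, 45, 225]) cylinder(h = 14, r = 45);


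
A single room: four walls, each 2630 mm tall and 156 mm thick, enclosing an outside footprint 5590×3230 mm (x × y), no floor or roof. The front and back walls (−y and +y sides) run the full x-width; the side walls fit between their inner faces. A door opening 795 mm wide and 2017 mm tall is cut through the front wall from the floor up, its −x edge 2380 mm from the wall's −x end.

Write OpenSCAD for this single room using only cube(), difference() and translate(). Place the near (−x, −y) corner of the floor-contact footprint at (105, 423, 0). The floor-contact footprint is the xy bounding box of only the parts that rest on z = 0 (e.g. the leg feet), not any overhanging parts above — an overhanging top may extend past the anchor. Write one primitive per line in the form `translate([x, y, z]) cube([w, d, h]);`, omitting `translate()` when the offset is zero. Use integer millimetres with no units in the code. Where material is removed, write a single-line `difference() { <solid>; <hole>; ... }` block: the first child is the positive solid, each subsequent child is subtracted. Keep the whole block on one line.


difference() { translate([105, 423, 0]) cube([5590, 156, 2630]); translate([2485, 423, 0]) cube([795, 156, 2017]); }
translate([105, 3497, 0]) cube([5590, 156, 2630]);
translate([105, 579, 0]) cube([156, 2918, 2630]);
translate([5539, 579, 0]) cube([156, 2918, 2630]);


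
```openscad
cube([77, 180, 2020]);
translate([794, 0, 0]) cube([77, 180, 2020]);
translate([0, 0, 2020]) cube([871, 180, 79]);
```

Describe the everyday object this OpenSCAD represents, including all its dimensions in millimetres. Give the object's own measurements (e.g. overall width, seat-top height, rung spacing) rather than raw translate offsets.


A door frame. The clear opening is 717 mm wide and 2020 mm high. Two 77 mm wide jambs, 180 mm deep, stand either side of the opening from the floor to the top of the opening. A 79 mm thick head sits across the top of both jambs, spanning the full outside width of the frame.


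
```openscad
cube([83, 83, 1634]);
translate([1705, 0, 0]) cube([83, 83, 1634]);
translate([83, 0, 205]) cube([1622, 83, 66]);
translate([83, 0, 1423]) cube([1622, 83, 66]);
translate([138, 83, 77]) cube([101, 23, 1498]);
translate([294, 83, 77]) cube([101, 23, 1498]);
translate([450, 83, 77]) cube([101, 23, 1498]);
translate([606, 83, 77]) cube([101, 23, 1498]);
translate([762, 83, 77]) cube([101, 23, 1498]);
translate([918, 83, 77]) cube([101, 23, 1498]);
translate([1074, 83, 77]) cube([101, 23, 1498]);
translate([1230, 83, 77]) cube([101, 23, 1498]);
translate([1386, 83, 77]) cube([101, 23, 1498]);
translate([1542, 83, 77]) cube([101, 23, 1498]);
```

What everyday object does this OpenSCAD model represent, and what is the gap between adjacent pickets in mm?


A fence section. The picket gap is 55 mm.

Two posts, two rails, 10 pickets — a fence section. Span 1622 mm holds 10 pickets of 101 mm with 11 equal gaps: ⌊(1622 − 10·101) / 11⌋ = 55 mm.


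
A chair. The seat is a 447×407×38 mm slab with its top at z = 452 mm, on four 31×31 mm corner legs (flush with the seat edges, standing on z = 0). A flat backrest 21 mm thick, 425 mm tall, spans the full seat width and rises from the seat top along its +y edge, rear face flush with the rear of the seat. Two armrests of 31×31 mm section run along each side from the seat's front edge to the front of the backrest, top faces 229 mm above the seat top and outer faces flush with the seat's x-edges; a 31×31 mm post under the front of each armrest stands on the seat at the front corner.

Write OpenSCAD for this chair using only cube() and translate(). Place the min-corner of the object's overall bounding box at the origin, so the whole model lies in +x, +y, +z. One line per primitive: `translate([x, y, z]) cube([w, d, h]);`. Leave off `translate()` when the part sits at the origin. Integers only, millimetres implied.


translate([0, 0, 414]) cube([447, 407, 38]);
cube([31, 31, 414]);
translate([416, 0, 0]) cube([31, 31, 414]);
translate([0, 376, 0]) cube([31, 31, 414]);
translate([416, 376, 0]) cube([31, 31, 414]);
translate([0, 386, 452]) cube([447, 21, 425]);
translate([0, 0, 650]) cube([31, 386, 31]);
translate([416, 0, 650]) cube([31, 386, 31]);
translate([0, 0, 452]) cube([31, 31, 198]);
translate([416, 0, 452]) cube([31, 31, 198]);


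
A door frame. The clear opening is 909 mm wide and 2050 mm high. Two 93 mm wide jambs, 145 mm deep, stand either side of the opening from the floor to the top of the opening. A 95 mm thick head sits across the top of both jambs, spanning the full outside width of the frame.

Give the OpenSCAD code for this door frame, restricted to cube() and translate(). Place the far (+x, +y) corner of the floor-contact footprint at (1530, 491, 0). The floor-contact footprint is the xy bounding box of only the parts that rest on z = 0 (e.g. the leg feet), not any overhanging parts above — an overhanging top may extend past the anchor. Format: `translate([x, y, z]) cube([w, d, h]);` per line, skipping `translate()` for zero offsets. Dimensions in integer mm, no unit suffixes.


translate([435, 346, 0]) cube([93, 145, 2050]);
translate([1437, 346, 0]) cube([93, 145, 2050]);
translate([435, 346, 2050]) cube([1095, 145, 95]);


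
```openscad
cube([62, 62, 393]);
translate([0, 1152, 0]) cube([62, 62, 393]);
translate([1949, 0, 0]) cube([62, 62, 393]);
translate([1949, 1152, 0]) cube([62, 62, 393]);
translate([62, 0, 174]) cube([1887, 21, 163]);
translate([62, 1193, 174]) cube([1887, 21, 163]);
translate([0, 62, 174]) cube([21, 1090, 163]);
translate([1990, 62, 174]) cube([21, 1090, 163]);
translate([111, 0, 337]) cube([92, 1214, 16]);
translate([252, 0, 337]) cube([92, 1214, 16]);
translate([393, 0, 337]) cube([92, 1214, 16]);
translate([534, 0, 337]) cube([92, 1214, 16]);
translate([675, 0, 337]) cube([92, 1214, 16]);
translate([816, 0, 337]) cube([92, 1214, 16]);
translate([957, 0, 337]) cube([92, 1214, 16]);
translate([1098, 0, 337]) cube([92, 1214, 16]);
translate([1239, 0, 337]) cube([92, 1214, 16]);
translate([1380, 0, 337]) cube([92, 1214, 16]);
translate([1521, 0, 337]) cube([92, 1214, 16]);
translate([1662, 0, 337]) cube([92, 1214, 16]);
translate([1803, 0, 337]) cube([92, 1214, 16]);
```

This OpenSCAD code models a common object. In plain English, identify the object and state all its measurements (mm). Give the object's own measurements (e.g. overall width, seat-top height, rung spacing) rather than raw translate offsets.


A bed frame 2011 mm long (x) by 1214 mm wide (y). Four 62×62 mm corner posts, 393 mm tall, at the corners of the footprint. Four rails of 21 mm thickness and 163 mm height run between adjacent posts with their undersides at z = 174 mm, their outer faces flush with the outside of the frame (the two x-running rails run between the posts' inner faces; the two y-running rails run between the posts' inner faces). 13 slats, each 92 mm wide (x) and 16 mm thick, lie across the top of the two x-running rails, running the full 1214 mm width of the frame in y; along x they sit between the end posts with a 49 mm gap after the −x posts and between neighbouring slats, leaving 54 mm before the +x posts.


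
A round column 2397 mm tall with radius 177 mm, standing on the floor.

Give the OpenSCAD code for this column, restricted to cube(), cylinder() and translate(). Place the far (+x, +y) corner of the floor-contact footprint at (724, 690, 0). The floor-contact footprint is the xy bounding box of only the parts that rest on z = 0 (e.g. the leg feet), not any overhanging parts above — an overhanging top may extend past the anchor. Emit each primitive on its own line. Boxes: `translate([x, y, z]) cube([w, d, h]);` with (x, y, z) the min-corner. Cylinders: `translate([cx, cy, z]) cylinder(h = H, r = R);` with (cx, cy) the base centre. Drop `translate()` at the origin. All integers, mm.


translate([547, 513, 0]) cylinder(h = 2397, r = 177);


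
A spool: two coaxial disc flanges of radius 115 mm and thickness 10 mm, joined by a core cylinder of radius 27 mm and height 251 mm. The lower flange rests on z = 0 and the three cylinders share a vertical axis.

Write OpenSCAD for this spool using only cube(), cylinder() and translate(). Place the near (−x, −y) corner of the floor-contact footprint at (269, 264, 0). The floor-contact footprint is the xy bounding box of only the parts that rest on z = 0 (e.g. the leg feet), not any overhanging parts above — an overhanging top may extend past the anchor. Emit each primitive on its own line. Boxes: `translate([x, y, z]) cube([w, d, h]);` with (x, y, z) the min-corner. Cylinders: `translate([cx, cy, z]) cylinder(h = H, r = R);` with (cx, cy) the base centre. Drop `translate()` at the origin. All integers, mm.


translate([384, 379, 0]) cylinder(h = 10, r = 115);
translate([384, 379, 10]) cylinder(h = 251, r = 27);
translate([384, 379, 261]) cylinder(h = 10, r = 115);


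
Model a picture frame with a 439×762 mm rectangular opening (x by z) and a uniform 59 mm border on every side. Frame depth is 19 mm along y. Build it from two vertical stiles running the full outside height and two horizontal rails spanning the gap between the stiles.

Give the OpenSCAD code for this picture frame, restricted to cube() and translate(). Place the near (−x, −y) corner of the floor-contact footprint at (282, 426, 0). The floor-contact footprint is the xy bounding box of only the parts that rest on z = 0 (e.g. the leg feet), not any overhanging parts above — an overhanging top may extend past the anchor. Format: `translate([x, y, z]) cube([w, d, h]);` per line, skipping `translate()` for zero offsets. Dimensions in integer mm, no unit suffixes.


translate([282, 426, 0]) cube([59, 19, 880]);
translate([780, 426, 0]) cube([59, 19, 880]);
translate([341, 426, 0]) cube([439, 19, 59]);
translate([341, 426, 821]) cube([439, 19, 59]);


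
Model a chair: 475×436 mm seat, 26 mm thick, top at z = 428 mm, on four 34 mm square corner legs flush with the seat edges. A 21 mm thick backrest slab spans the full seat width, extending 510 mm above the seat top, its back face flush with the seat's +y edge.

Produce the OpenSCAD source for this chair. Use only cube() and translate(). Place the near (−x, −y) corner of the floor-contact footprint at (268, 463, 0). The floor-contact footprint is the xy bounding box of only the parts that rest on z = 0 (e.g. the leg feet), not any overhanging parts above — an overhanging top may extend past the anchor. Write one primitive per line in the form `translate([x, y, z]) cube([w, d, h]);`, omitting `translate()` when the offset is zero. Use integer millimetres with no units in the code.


translate([268, 463, 402]) cube([475, 436, 26]);
translate([268, 463, 0]) cube([34, 34, 402]);
translate([709, 463, 0]) cube([34, 34, 402]);
translate([268, 865, 0]) cube([34, 34, 402]);
translate([709, 865, 0]) cube([34, 34, 402]);
translate([268, 878, 428]) cube([475, 21, 510]);


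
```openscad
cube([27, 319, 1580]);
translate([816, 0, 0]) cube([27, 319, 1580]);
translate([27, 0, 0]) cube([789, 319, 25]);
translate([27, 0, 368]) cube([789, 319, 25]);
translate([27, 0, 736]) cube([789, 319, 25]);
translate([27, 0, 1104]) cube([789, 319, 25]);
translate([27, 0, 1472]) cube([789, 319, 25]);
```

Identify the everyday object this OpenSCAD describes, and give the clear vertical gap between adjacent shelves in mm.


A bookshelf. The clear shelf gap is 343 mm.

Two tall side panels with 5 horizontal boards between them — a bookshelf. The first two shelf undersides are at z = 0 and z = 368; with shelf thickness 25, the clear gap is 368 − 0 − 25 = 343 mm.


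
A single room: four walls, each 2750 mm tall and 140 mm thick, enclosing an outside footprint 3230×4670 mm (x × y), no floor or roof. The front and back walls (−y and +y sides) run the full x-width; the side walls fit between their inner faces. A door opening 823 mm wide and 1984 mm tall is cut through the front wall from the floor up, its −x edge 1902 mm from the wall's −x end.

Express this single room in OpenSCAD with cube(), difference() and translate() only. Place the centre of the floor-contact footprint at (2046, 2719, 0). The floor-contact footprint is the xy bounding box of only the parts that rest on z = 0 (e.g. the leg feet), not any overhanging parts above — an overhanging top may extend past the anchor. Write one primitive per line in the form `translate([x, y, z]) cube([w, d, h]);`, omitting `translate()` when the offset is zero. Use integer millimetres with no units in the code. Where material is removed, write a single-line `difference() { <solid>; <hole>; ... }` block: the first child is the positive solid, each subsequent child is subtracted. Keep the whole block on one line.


difference() { translate([431, 384, 0]) cube([3230, 140, 2750]); translate([2333, 384, 0]) cube([823, 140, 1984]); }
translate([431, 4914, 0]) cube([3230, 140, 2750]);
translate([431, 524, 0]) cube([140, 4390, 2750]);
translate([3521, 524, 0]) cube([140, 4390, 2750]);


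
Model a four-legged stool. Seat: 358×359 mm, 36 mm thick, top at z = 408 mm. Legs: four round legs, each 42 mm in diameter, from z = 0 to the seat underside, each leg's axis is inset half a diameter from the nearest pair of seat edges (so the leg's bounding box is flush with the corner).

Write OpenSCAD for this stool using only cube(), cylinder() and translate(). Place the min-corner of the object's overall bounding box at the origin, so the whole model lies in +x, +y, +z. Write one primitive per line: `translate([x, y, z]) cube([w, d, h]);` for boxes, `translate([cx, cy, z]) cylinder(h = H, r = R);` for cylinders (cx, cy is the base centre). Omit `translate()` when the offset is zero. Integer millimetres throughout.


translate([0, 0, 372]) cube([358, 359, 36]);
translate([21, 21, 0]) cylinder(h = 372, r = 21);
translate([337, 21, 0]) cylinder(h = 372, r = 21);
translate([21, 338, 0]) cylinder(h = 372, r = 21);
translate([337, 338, 0]) cylinder(h = 372, r = 21);


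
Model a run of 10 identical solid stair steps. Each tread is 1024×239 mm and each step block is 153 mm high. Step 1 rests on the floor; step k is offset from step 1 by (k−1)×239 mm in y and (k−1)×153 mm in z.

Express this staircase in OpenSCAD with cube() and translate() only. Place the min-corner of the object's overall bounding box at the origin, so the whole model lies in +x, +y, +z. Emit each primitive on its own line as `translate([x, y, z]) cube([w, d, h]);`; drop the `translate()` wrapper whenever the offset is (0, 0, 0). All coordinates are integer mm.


cube([1024, 239, 153]);
translate([0, 239, 153]) cube([1024, 239, 153]);
translate([0, 478, 306]) cube([1024, 239, 153]);
translate([0, 717, 459]) cube([1024, 239, 153]);
translate([0, 956, 612]) cube([1024, 239, 153]);
translate([0, 1195, 765]) cube([1024, 239, 153]);
translate([0, 1434, 918]) cube([1024, 239, 153]);
translate([0, 1673, 1071]) cube([1024, 239, 153]);
translate([0, 1912, 1224]) cube([1024, 239, 153]);
translate([0, 2151, 1377]) cube([1024, 239, 153]);
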